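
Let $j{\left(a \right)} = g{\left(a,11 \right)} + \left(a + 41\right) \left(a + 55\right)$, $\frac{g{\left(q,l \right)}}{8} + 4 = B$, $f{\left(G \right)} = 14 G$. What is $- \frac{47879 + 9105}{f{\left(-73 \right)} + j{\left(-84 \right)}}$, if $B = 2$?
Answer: $- \frac{56984}{209} \approx -272.65$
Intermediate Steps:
$g{\left(q,l \right)} = -16$ ($g{\left(q,l \right)} = -32 + 8 \cdot 2 = -32 + 16 = -16$)
$j{\left(a \right)} = -16 + \left(41 + a\right) \left(55 + a\right)$ ($j{\left(a \right)} = -16 + \left(a + 41\right) \left(a + 55\right) = -16 + \left(41 + a\right) \left(55 + a\right)$)
$- \frac{47879 + 9105}{f{\left(-73 \right)} + j{\left(-84 \right)}} = - \frac{47879 + 9105}{14 \left(-73\right) + \left(2239 + \left(-84\right)^{2} + 96 \left(-84\right)\right)} = - \frac{56984}{-1022 + \left(2239 + 7056 - 8064\right)} = - \frac{56984}{-1022 + 1231} = - \frac{56984}{209}$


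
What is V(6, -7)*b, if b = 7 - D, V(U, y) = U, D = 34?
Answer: -162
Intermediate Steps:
b = -27 (b = 7 - 1*34 = 7 - 34 = -27)
V(6, -7)*b = 6*(-27) = -162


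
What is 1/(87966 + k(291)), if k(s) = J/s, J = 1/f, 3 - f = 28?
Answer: 7275/639952649 ≈ 1.1368e-5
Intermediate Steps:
f = -25 (f = 3 - 1*28 = 3 - 28 = -25)
J = -1/25 (J = 1/(-25) = -1/25 ≈ -0.040000)
k(s) = -1/(25*s)
1/(87966 + k(291)) = 1/(87966 - 1/25/291) = 1/(87966 - 1/25*1/291) = 1/(87966 - 1/7275) = 1/(639952649/7275) = 7275/639952649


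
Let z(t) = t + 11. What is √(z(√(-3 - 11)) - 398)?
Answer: √(-387 + I*√14) ≈ 0.0951 + 19.673*I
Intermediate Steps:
z(t) = 11 + t
√(z(√(-3 - 11)) - 398) = √((11 + √(-3 - 11)) - 398) = √((11 + √(-14)) - 398) = √((11 + I*√14) - 398) = √(-387 + I*√14)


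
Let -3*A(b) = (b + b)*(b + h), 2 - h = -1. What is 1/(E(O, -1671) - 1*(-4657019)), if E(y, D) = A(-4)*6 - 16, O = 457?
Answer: 1/4656987 ≈ 2.1473e-7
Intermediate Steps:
h = 3 (h = 2 - 1*(-1) = 2 + 1 = 3)
A(b) = -2*b*(3 + b)/3 (A(b) = -(b + b)*(b + 3)/3 = -2*b*(3 + b)/3)
E(y, D) = -32 (E(y, D) = -⅔*(-4)*(3 - 4)*6 - 16 = -⅔*(-4)*(-1)*6 - 16 = -8/3*6 - 16 = -16 - 16 = -32)
1/(E(O, -1671) - 1*(-4657019)) = 1/(-32 - 1*(-4657019)) = 1/(-32 + 4657019) = 1/4656987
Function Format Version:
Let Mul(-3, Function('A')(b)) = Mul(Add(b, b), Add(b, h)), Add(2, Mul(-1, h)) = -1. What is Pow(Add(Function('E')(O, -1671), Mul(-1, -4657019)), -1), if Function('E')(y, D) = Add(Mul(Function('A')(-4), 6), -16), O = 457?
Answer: Rational(1, 4656987) ≈ 2.1473e-7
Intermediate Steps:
h = 3 (h = Add(2, Mul(-1, -1)) = Add(2, 1) = 3)
Function('A')(b) = Mul(Rational(-2, 3), b, Add(3, b)) (Function('A')(b) = Mul(Rational(-1, 3), Mul(Add(b, b), Add(b, 3))) = Mul(Rational(-1, 3), Mul(Mul(2, b), Add(3, b))) = Mul(Rational(-1, 3), Mul(2, b, Add(3, b))) = Mul(Rational(-2, 3), b, Add(3, b)))
Function('E')(y, D) = -32 (Function('E')(y, D) = Add(Mul(Mul(Rational(-2, 3), -4, Add(3, -4)), 6), -16) = Add(Mul(Mul(Rational(-2, 3), -4, -1), 6), -16) = Add(Mul(Rational(-8, 3), 6), -16) = Add(-16, -16) = -32)
Pow(Add(Function('E')(O, -1671), Mul(-1, -4657019)), -1) = Pow(Add(-32, Mul(-1, -4657019)), -1) = Pow(Add(-32, 4657019), -1) = Pow(4656987, -1) = Rational(1, 4656987)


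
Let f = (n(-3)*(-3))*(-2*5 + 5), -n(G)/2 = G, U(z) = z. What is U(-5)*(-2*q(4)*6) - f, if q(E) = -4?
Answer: -330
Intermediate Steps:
n(G) = -2*G
f = 90 (f = (-2*(-3)*(-3))*(-2*5 + 5) = (6*(-3))*(-10 + 5) = -18*(-5) = 90)
U(-5)*(-2*q(4)*6) - f = -5*(-2*(-4))*6 - 1*90 = -40*6 - 90 = -5*48 - 90 = -240 - 90 = -330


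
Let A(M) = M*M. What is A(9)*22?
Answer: 1782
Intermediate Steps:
A(M) = M**2
A(9)*22 = 9**2*22 = 81*22 = 1782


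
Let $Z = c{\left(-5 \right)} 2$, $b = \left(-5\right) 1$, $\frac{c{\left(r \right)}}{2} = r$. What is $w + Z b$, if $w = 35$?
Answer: $135$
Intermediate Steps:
$c{\left(r \right)} = 2 r$
$b = -5$
$Z = -20$ ($Z = 2 \left(-5\right) 2 = \left(-10\right) 2 = -20$)
$w + Z b = 35 - -100 = 35 + 100 = 135$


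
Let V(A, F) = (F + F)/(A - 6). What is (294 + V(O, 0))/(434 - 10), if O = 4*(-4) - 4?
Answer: 147/212 ≈ 0.69340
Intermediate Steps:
O = -20 (O = -16 - 4 = -20)
V(A, F) = 2*F/(-6 + A) (V(A, F) = (2*F)/(-6 + A) = 2*F/(-6 + A))
(294 + V(O, 0))/(434 - 10) = (294 + 2*0/(-6 - 20))/(434 - 10) = (294 + 2*0/(-26))/424 = (294 + 2*0*(-1/26))*(1/424) = (294 + 0)*(1/424) = 294*(1/424) = 147/212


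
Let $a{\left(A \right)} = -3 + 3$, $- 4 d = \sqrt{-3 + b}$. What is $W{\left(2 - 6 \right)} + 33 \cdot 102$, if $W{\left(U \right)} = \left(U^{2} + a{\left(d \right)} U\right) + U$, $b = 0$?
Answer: $3378$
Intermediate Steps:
$d = - \frac{i \sqrt{3}}{4}$ ($d = - \frac{\sqrt{-3 + 0}}{4} = - \frac{\sqrt{-3}}{4} = - \frac{i \sqrt{3}}{4} \approx - 0.43301 i$)
$a{\left(A \right)} = 0$
$W{\left(U \right)} = U + U^{2}$ ($W{\left(U \right)} = \left(U^{2} + 0 U\right) + U = \left(U^{2} + 0\right) + U = U^{2} + U = U + U^{2}$)
$W{\left(2 - 6 \right)} + 33 \cdot 102 = \left(2 - 6\right) \left(1 + \left(2 - 6\right)\right) + 33 \cdot 102 = - 4 \left(1 - 4\right) + 3366 = \left(-4\right) \left(-3\right) + 3366 = 12 + 3366 = 3378$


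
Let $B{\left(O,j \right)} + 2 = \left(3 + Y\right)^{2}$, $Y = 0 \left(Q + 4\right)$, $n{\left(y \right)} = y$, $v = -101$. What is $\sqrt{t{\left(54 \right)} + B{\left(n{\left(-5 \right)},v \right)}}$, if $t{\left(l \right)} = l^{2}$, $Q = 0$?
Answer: $\sqrt{2923} \approx 54.065$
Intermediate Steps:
$Y = 0$ ($Y = 0 \left(0 + 4\right) = 0 \cdot 4 = 0$)
$B{\left(O,j \right)} = 7$ ($B{\left(O,j \right)} = -2 + \left(3 + 0\right)^{2} = -2 + 3^{2} = -2 + 9 = 7$)
$\sqrt{t{\left(54 \right)} + B{\left(n{\left(-5 \right)},v \right)}} = \sqrt{54^{2} + 7} = \sqrt{2916 + 7} = \sqrt{2923}$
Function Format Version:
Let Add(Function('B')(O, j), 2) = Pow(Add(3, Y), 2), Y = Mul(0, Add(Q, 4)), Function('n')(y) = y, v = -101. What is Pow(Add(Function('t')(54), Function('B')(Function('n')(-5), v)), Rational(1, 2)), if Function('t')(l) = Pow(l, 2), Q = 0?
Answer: Pow(2923, Rational(1, 2)) ≈ 54.065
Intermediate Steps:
Y = 0 (Y = Mul(0, Add(0, 4)) = Mul(0, 4) = 0)
Function('B')(O, j) = 7 (Function('B')(O, j) = Add(-2, Pow(Add(3, 0), 2)) = Add(-2, Pow(3, 2)) = Add(-2, 9) = 7)
Pow(Add(Function('t')(54), Function('B')(Function('n')(-5), v)), Rational(1, 2)) = Pow(Add(Pow(54, 2), 7), Rational(1, 2)) = Pow(Add(2916, 7), Rational(1, 2)) = Pow(2923, Rational(1, 2))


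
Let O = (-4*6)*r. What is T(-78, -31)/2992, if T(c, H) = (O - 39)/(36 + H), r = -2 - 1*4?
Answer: 21/2992 ≈ 0.0070187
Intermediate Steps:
r = -6 (r = -2 - 4 = -6)
O = 144 (O = -4*6*(-6) = -24*(-6) = 144)
T(c, H) = 105/(36 + H) (T(c, H) = (144 - 39)/(36 + H) = 105/(36 + H))
T(-78, -31)/2992 = (105/(36 - 31))/2992 = (105/5)*(1/2992) = (105*(⅕))*(1/2992) = 21*(1/2992) = 21/2992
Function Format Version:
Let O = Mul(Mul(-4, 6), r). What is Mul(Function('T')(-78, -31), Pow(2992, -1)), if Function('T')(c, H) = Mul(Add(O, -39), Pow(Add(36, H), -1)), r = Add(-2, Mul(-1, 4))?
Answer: Rational(21, 2992) ≈ 0.0070187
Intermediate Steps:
r = -6 (r = Add(-2, -4) = -6)
O = 144 (O = Mul(Mul(-4, 6), -6) = Mul(-24, -6) = 144)
Function('T')(c, H) = Mul(105, Pow(Add(36, H), -1)) (Function('T')(c, H) = Mul(Add(144, -39), Pow(Add(36, H), -1)) = Mul(105, Pow(Add(36, H), -1)))
Mul(Function('T')(-78, -31), Pow(2992, -1)) = Mul(Mul(105, Pow(Add(36, -31), -1)), Pow(2992, -1)) = Mul(Mul(105, Pow(5, -1)), Rational(1, 2992)) = Mul(Mul(105, Rational(1, 5)), Rational(1, 2992)) = Mul(21, Rational(1, 2992)) = Rational(21, 2992)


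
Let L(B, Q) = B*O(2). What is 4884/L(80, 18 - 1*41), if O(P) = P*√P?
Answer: 1221*√2/80 ≈ 21.584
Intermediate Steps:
O(P) = P^(3/2)
L(B, Q) = 2*B*√2 (L(B, Q) = B*2^(3/2) = B*(2*√2) = 2*B*√2)
4884/L(80, 18 - 1*41) = 4884/((2*80*√2)) = 4884/((160*√2)) = 4884*(√2/320) = 1221*√2/80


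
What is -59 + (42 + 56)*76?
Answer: 7389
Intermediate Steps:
-59 + (42 + 56)*76 = -59 + 98*76 = -59 + 7448 = 7389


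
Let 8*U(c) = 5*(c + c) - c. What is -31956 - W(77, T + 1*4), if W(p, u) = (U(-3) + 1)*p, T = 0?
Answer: -254185/8 ≈ -31773.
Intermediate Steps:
U(c) = 9*c/8 (U(c) = (5*(c + c) - c)/8 = (5*(2*c) - c)/8 = (10*c - c)/8 = (9*c)/8 = 9*c/8)
W(p, u) = -19*p/8 (W(p, u) = ((9/8)*(-3) + 1)*p = (-27/8 + 1)*p = -19*p/8)
-31956 - W(77, T + 1*4) = -31956 - (-19)*77/8 = -31956 - 1*(-1463/8) = -31956 + 1463/8 = -254185/8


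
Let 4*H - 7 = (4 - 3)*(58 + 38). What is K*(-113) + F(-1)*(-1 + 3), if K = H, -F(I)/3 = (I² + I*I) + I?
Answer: -11663/4 ≈ -2915.8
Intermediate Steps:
H = 103/4 (H = 7/4 + ((4 - 3)*(58 + 38))/4 = 7/4 + (1*96)/4 = 7/4 + (¼)*96 = 7/4 + 24 = 103/4 ≈ 25.750)
F(I) = -6*I² - 3*I (F(I) = -3*((I² + I*I) + I) = -3*((I² + I²) + I) = -3*(2*I² + I) = -3*(I + 2*I²) = -6*I² - 3*I)
K = 103/4 ≈ 25.750
K*(-113) + F(-1)*(-1 + 3) = (103/4)*(-113) + (-3*(-1)*(1 + 2*(-1)))*(-1 + 3) = -11639/4 - 3*(-1)*(1 - 2)*2 = -11639/4 - 3*(-1)*(-1)*2 = -11639/4 - 3*2 = -11639/4 - 6 = -11663/4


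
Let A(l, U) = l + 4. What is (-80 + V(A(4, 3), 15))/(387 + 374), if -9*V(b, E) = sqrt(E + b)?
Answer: -80/761 - sqrt(23)/6849 ≈ -0.10583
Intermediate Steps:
A(l, U) = 4 + l
V(b, E) = -sqrt(E + b)/9
(-80 + V(A(4, 3), 15))/(387 + 374) = (-80 - sqrt(15 + (4 + 4))/9)/(387 + 374) = (-80 - sqrt(15 + 8)/9)/761 = (-80 - sqrt(23)/9)*(1/761) = -80/761 - sqrt(23)/6849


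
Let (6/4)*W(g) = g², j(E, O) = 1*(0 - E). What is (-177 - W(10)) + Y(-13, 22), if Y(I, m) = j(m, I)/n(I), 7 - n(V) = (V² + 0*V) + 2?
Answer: -59909/246 ≈ -243.53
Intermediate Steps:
j(E, O) = -E (j(E, O) = 1*(-E) = -E)
n(V) = 5 - V² (n(V) = 7 - ((V² + 0*V) + 2) = 7 - ((V² + 0) + 2) = 7 - (V² + 2) = 7 - (2 + V²) = 7 + (-2 - V²) = 5 - V²)
Y(I, m) = -m/(5 - I²) (Y(I, m) = (-m)/(5 - I²) = -m/(5 - I²))
W(g) = 2*g²/3
(-177 - W(10)) + Y(-13, 22) = (-177 - 2*10²/3) + 22/(-5 + (-13)²) = (-177 - 2*100/3) + 22/(-5 + 169) = (-177 - 1*200/3) + 22/164 = (-177 - 200/3) + 22*(1/164) = -731/3 + 11/82 = -59909/246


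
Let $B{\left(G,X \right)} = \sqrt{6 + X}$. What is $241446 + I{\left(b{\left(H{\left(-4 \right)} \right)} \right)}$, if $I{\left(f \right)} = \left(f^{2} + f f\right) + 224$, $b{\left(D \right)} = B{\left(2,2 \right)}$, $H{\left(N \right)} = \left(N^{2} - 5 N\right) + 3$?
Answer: $241686$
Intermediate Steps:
$H{\left(N \right)} = 3 + N^{2} - 5 N$
$b{\left(D \right)} = 2 \sqrt{2}$ ($b{\left(D \right)} = \sqrt{6 + 2} = \sqrt{8} = 2 \sqrt{2}$)
$I{\left(f \right)} = 224 + 2 f^{2}$ ($I{\left(f \right)} = \left(f^{2} + f^{2}\right) + 224 = 2 f^{2} + 224 = 224 + 2 f^{2}$)
$241446 + I{\left(b{\left(H{\left(-4 \right)} \right)} \right)} = 241446 + \left(224 + 2 \left(2 \sqrt{2}\right)^{2}\right) = 241446 + \left(224 + 2 \cdot 8\right) = 241446 + \left(224 + 16\right) = 241446 + 240 = 241686$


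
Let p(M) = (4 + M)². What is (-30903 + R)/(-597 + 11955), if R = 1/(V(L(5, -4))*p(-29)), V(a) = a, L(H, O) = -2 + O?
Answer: -115886251/42592500 ≈ -2.7208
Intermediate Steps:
R = -1/3750 (R = 1/((-2 - 4)*(4 - 29)²) = 1/(-6*(-25)²) = 1/(-6*625) = 1/(-3750) = -1/3750 ≈ -0.00026667)
(-30903 + R)/(-597 + 11955) = (-30903 - 1/3750)/(-597 + 11955) = -115886251/3750/11358 = -115886251/3750*1/11358 = -115886251/42592500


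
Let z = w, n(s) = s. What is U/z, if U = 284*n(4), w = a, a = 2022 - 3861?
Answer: -1136/1839 ≈ -0.61773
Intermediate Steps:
a = -1839
w = -1839
U = 1136 (U = 284*4 = 1136)
z = -1839
U/z = 1136/(-1839) = 1136*(-1/1839) = -1136/1839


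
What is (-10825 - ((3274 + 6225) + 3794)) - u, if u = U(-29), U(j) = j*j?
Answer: -24959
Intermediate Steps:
U(j) = j²
u = 841 (u = (-29)² = 841)
(-10825 - ((3274 + 6225) + 3794)) - u = (-10825 - ((3274 + 6225) + 3794)) - 1*841 = (-10825 - (9499 + 3794)) - 841 = (-10825 - 1*13293) - 841 = (-10825 - 13293) - 841 = -24118 - 841 = -24959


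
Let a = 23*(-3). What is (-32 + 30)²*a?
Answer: -276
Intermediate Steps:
a = -69
(-32 + 30)²*a = (-32 + 30)²*(-69) = (-2)²*(-69) = 4*(-69) = -276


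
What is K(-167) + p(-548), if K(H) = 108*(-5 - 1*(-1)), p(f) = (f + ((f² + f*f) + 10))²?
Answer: 360084004468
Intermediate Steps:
p(f) = (10 + f + 2*f²)² (p(f) = (f + ((f² + f²) + 10))² = (f + (2*f² + 10))² = (f + (10 + 2*f²))² = (10 + f + 2*f²)²)
K(H) = -432 (K(H) = 108*(-5 + 1) = 108*(-4) = -432)
K(-167) + p(-548) = -432 + (10 - 548 + 2*(-548)²)² = -432 + (10 - 548 + 2*300304)² = -432 + (10 - 548 + 600608)² = -432 + 600070² = -432 + 360084004900 = 360084004468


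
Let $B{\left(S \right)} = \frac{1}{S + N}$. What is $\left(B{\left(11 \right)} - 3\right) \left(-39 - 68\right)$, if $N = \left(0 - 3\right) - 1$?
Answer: $\frac{2140}{7} \approx 305.71$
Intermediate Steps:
$N = -4$ ($N = -3 - 1 = -4$)
$B{\left(S \right)} = \frac{1}{-4 + S}$ ($B{\left(S \right)} = \frac{1}{S - 4} = \frac{1}{-4 + S}$)
$\left(B{\left(11 \right)} - 3\right) \left(-39 - 68\right) = \left(\frac{1}{-4 + 11} - 3\right) \left(-39 - 68\right) = \left(\frac{1}{7} - 3\right) \left(-39 - 68\right) = \left(\frac{1}{7} - 3\right) \left(-107\right) = \left(- \frac{20}{7}\right) \left(-107\right) = \frac{2140}{7}$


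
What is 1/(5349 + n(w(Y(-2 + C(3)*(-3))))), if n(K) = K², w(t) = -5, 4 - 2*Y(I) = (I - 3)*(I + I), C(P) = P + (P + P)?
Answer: 1/5374 ≈ 0.00018608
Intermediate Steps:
C(P) = 3*P (C(P) = P + 2*P = 3*P)
Y(I) = 2 - I*(-3 + I) (Y(I) = 2 - (I - 3)*(I + I)/2 = 2 - (-3 + I)*2*I/2 = 2 - I*(-3 + I))
1/(5349 + n(w(Y(-2 + C(3)*(-3))))) = 1/(5349 + (-5)²) = 1/(5349 + 25) = 1/5374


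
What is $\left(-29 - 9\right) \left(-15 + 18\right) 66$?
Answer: $-7524$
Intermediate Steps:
$\left(-29 - 9\right) \left(-15 + 18\right) 66 = \left(-38\right) 3 \cdot 66 = \left(-114\right) 66 = -7524$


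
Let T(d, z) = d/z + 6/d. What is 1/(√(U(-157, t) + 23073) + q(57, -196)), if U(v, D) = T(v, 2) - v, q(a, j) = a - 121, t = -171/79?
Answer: 20096/5983415 + 11*√18864806/5983415 ≈ 0.011344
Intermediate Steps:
T(d, z) = 6/d + d/z
t = -171/79 (t = -171*1/79 = -171/79 ≈ -2.1646)
q(a, j) = -121 + a
U(v, D) = 6/v - v/2 (U(v, D) = (6/v + v/2) - v = (v/2 + 6/v) - v = 6/v - v/2)
1/(√(U(-157, t) + 23073) + q(57, -196)) = 1/(√((6/(-157) - ½*(-157)) + 23073) + (-121 + 57)) = 1/(√((6*(-1/157) + 157/2) + 23073) - 64) = 1/(√((-6/157 + 157/2) + 23073) - 64) = 1/(√(24637/314 + 23073) - 64) = 1/(√(7269559/314) - 64) = 1/(11*√18864806/314 - 64) = 1/(-64 + 11*√18864806/314)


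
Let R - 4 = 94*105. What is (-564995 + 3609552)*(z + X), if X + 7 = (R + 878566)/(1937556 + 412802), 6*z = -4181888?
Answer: -44797954895687825/21111 ≈ -2.1220e+12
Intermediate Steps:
R = 9874 (R = 4 + 94*105 = 4 + 9870 = 9874)
z = -2090944/3 (z = (⅙)*(-4181888) = -2090944/3 ≈ -6.9698e+5)
X = -46599/7037 (X = -7 + (9874 + 878566)/(1937556 + 412802) = -7 + 888440/2350358 = -7 + 888440*(1/2350358) = -7 + 2660/7037 = -46599/7037 ≈ -6.6220)
(-564995 + 3609552)*(z + X) = (-564995 + 3609552)*(-2090944/3 - 46599/7037) = 3044557*(-14714112725/21111) = -44797954895687825/21111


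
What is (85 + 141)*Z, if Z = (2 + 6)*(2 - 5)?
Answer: -5424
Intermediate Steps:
Z = -24 (Z = 8*(-3) = -24)
(85 + 141)*Z = (85 + 141)*(-24) = 226*(-24) = -5424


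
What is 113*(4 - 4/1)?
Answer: 0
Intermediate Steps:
113*(4 - 4/1) = 113*(4 - 4*1) = 113*(4 - 4) = 113*0 = 0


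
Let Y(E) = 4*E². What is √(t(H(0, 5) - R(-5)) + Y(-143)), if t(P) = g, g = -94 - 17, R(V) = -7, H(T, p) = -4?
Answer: 31*√85 ≈ 285.81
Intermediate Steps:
g = -111
t(P) = -111
√(t(H(0, 5) - R(-5)) + Y(-143)) = √(-111 + 4*(-143)²) = √(-111 + 4*20449) = √(-111 + 81796) = √81685 = 31*√85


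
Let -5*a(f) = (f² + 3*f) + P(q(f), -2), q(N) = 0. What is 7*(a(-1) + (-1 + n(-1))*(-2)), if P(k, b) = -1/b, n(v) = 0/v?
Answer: 161/10 ≈ 16.100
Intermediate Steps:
n(v) = 0
a(f) = -⅒ - 3*f/5 - f²/5 (a(f) = -((f² + 3*f) - 1/(-2))/5 = -((f² + 3*f) - 1*(-½))/5 = -((f² + 3*f) + ½)/5 = -(½ + f² + 3*f)/5 = -⅒ - 3*f/5 - f²/5)
7*(a(-1) + (-1 + n(-1))*(-2)) = 7*((-⅒ - ⅗*(-1) - ⅕*(-1)²) + (-1 + 0)*(-2)) = 7*((-⅒ + ⅗ - ⅕*1) - 1*(-2)) = 7*((-⅒ + ⅗ - ⅕) + 2) = 7*(3/10 + 2) = 7*(23/10) = 161/10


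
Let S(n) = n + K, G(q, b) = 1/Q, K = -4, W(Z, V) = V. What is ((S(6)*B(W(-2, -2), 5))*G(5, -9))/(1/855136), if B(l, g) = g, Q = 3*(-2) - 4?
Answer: -855136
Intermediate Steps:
Q = -10 (Q = -6 - 4 = -10)
G(q, b) = -1/10 (G(q, b) = 1/(-10) = -1/10)
S(n) = -4 + n (S(n) = n - 4 = -4 + n)
((S(6)*B(W(-2, -2), 5))*G(5, -9))/(1/855136) = (((-4 + 6)*5)*(-1/10))/(1/855136) = ((2*5)*(-1/10))/(1/855136) = (10*(-1/10))*855136 = -1*855136 = -855136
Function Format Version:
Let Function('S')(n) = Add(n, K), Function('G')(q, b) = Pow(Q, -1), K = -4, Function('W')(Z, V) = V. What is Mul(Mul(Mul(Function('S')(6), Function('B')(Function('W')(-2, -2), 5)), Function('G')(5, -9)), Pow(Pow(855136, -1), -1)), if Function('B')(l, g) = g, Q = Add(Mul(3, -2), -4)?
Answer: -855136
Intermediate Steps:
Q = -10 (Q = Add(-6, -4) = -10)
Function('G')(q, b) = Rational(-1, 10) (Function('G')(q, b) = Pow(-10, -1) = Rational(-1, 10))
Function('S')(n) = Add(-4, n) (Function('S')(n) = Add(n, -4) = Add(-4, n))
Mul(Mul(Mul(Function('S')(6), Function('B')(Function('W')(-2, -2), 5)), Function('G')(5, -9)), Pow(Pow(855136, -1), -1)) = Mul(Mul(Mul(Add(-4, 6), 5), Rational(-1, 10)), Pow(Pow(855136, -1), -1)) = Mul(Mul(Mul(2, 5), Rational(-1, 10)), Pow(Rational(1, 855136), -1)) = Mul(Mul(10, Rational(-1, 10)), 855136) = Mul(-1, 855136) = -855136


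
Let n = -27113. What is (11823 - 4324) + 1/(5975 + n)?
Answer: 158513861/21138 ≈ 7499.0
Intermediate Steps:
(11823 - 4324) + 1/(5975 + n) = (11823 - 4324) + 1/(5975 - 27113) = 7499 + 1/(-21138) = 7499 - 1/21138 = 158513861/21138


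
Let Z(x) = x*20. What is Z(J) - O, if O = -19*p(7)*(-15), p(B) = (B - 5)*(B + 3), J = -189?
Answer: -9480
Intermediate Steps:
p(B) = (-5 + B)*(3 + B)
O = 5700 (O = -19*(-15 + 7**2 - 2*7)*(-15) = -19*(-15 + 49 - 14)*(-15) = -19*20*(-15) = -380*(-15) = 5700)
Z(x) = 20*x
Z(J) - O = 20*(-189) - 1*5700 = -3780 - 5700 = -9480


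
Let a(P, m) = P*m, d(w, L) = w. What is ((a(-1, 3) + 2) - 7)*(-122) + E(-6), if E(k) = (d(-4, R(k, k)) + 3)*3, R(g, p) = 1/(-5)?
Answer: 973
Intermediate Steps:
R(g, p) = -1/5
E(k) = -3 (E(k) = (-4 + 3)*3 = -1*3 = -3)
((a(-1, 3) + 2) - 7)*(-122) + E(-6) = ((-1*3 + 2) - 7)*(-122) - 3 = ((-3 + 2) - 7)*(-122) - 3 = (-1 - 7)*(-122) - 3 = -8*(-122) - 3 = 976 - 3 = 973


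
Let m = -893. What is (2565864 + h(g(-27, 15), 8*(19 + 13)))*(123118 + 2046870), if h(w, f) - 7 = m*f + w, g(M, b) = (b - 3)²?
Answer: 5072145141116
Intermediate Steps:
g(M, b) = (-3 + b)²
h(w, f) = 7 + w - 893*f (h(w, f) = 7 + (-893*f + w) = 7 + (w - 893*f) = 7 + w - 893*f)
(2565864 + h(g(-27, 15), 8*(19 + 13)))*(123118 + 2046870) = (2565864 + (7 + (-3 + 15)² - 7144*(19 + 13)))*(123118 + 2046870) = (2565864 + (7 + 12² - 7144*32))*2169988 = (2565864 + (7 + 144 - 893*256))*2169988 = (2565864 + (7 + 144 - 228608))*2169988 = (2565864 - 228457)*2169988 = 2337407*2169988 = 5072145141116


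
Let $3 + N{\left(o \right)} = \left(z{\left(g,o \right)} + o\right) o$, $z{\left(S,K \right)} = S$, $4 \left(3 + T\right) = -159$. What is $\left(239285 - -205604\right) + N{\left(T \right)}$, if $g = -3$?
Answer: $\frac{7149469}{16} \approx 4.4684 \cdot 10^{5}$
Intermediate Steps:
$T = - \frac{171}{4}$ ($T = -3 + \frac{1}{4} \left(-159\right) = -3 - \frac{159}{4} = - \frac{171}{4} \approx -42.75$)
$N{\left(o \right)} = -3 + o \left(-3 + o\right)$ ($N{\left(o \right)} = -3 + \left(-3 + o\right) o = -3 + o \left(-3 + o\right)$)
$\left(239285 - -205604\right) + N{\left(T \right)} = \left(239285 - -205604\right) - \left(- \frac{501}{4} - \frac{29241}{16}\right) = \left(239285 + 205604\right) + \left(-3 + \frac{29241}{16} + \frac{513}{4}\right) = 444889 + \frac{31245}{16} = \frac{7149469}{16}$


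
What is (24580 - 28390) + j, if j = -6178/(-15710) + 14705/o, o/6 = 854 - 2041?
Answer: -213237519017/55943310 ≈ -3811.7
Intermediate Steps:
o = -7122 (o = 6*(854 - 2041) = 6*(-1187) = -7122)
j = -93507917/55943310 (j = -6178/(-15710) + 14705/(-7122) = -6178*(-1/15710) + 14705*(-1/7122) = 3089/7855 - 14705/7122 = -93507917/55943310 ≈ -1.6715)
(24580 - 28390) + j = (24580 - 28390) - 93507917/55943310 = -3810 - 93507917/55943310 = -213237519017/55943310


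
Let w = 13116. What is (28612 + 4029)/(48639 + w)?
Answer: 32641/61755 ≈ 0.52856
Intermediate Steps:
(28612 + 4029)/(48639 + w) = (28612 + 4029)/(48639 + 13116) = 32641/61755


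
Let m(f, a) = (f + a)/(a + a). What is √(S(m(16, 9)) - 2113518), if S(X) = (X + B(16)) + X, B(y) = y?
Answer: I*√19021493/3 ≈ 1453.8*I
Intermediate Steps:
m(f, a) = (a + f)/(2*a) (m(f, a) = (a + f)/((2*a)) = (a + f)*(1/(2*a)) = (a + f)/(2*a))
S(X) = 16 + 2*X (S(X) = (X + 16) + X = (16 + X) + X = 16 + 2*X)
√(S(m(16, 9)) - 2113518) = √((16 + 2*((½)*(9 + 16)/9)) - 2113518) = √((16 + 2*((½)*(⅑)*25)) - 2113518) = √((16 + 2*(25/18)) - 2113518) = √((16 + 25/9) - 2113518) = √(169/9 - 2113518) = √(-19021493/9) = I*√19021493/3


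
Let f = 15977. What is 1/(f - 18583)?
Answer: -1/2606 ≈ -0.00038373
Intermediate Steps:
1/(f - 18583) = 1/(15977 - 18583) = 1/(-2606) = -1/2606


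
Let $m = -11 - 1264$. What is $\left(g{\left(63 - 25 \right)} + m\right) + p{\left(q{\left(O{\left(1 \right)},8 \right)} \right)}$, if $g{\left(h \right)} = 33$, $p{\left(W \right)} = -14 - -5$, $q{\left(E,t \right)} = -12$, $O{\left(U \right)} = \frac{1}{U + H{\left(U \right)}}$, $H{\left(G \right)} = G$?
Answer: $-1251$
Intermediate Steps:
$O{\left(U \right)} = \frac{1}{2 U}$ ($O{\left(U \right)} = \frac{1}{U + U} = \frac{1}{2 U}$)
$m = -1275$ ($m = -11 - 1264 = -1275$)
$p{\left(W \right)} = -9$ ($p{\left(W \right)} = -14 + 5 = -9$)
$\left(g{\left(63 - 25 \right)} + m\right) + p{\left(q{\left(O{\left(1 \right)},8 \right)} \right)} = \left(33 - 1275\right) - 9 = -1242 - 9 = -1251$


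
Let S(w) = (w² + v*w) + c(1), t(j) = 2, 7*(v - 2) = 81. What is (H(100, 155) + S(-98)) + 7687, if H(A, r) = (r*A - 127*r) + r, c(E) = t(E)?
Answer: 11933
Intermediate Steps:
v = 95/7 (v = 2 + (⅐)*81 = 2 + 81/7 = 95/7 ≈ 13.571)
c(E) = 2
H(A, r) = -126*r + A*r (H(A, r) = (A*r - 127*r) + r = (-127*r + A*r) + r = -126*r + A*r)
S(w) = 2 + w² + 95*w/7 (S(w) = (w² + 95*w/7) + 2 = 2 + w² + 95*w/7)
(H(100, 155) + S(-98)) + 7687 = (155*(-126 + 100) + (2 + (-98)² + (95/7)*(-98))) + 7687 = (155*(-26) + (2 + 9604 - 1330)) + 7687 = (-4030 + 8276) + 7687 = 4246 + 7687 = 11933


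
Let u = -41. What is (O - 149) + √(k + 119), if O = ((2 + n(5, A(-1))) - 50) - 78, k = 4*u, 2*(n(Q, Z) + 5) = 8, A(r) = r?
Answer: -276 + 3*I*√5 ≈ -276.0 + 6.7082*I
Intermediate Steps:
n(Q, Z) = -1 (n(Q, Z) = -5 + (½)*8 = -5 + 4 = -1)
k = -164 (k = 4*(-41) = -164)
O = -127 (O = ((2 - 1) - 50) - 78 = (1 - 50) - 78 = -49 - 78 = -127)
(O - 149) + √(k + 119) = (-127 - 149) + √(-164 + 119) = -276 + √(-45) = -276 + 3*I*√5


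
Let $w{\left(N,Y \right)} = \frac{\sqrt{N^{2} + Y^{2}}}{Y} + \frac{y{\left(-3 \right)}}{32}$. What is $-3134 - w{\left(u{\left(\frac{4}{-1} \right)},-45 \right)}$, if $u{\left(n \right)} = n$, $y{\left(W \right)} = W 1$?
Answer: $- \frac{100285}{32} + \frac{\sqrt{2041}}{45} \approx -3132.9$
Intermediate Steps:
$y{\left(W \right)} = W$
$w{\left(N,Y \right)} = - \frac{3}{32} + \frac{\sqrt{N^{2} + Y^{2}}}{Y}$ ($w{\left(N,Y \right)} = \frac{\sqrt{N^{2} + Y^{2}}}{Y} - \frac{3}{32} = - \frac{3}{32} + \frac{\sqrt{N^{2} + Y^{2}}}{Y}$)
$-3134 - w{\left(u{\left(\frac{4}{-1} \right)},-45 \right)} = -3134 - \left(- \frac{3}{32} + \frac{\sqrt{\left(\frac{4}{-1}\right)^{2} + \left(-45\right)^{2}}}{-45}\right) = -3134 - \left(- \frac{3}{32} - \frac{\sqrt{\left(4 \left(-1\right)\right)^{2} + 2025}}{45}\right) = -3134 - \left(- \frac{3}{32} - \frac{\sqrt{\left(-4\right)^{2} + 2025}}{45}\right) = -3134 - \left(- \frac{3}{32} - \frac{\sqrt{16 + 2025}}{45}\right) = -3134 - \left(- \frac{3}{32} - \frac{\sqrt{2041}}{45}\right) = -3134 + \left(\frac{3}{32} + \frac{\sqrt{2041}}{45}\right) = - \frac{100285}{32} + \frac{\sqrt{2041}}{45}$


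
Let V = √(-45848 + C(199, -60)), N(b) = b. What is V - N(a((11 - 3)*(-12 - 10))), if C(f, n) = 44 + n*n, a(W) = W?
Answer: 176 + 2*I*√10551 ≈ 176.0 + 205.44*I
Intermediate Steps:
C(f, n) = 44 + n²
V = 2*I*√10551 (V = √(-45848 + (44 + (-60)²)) = √(-45848 + (44 + 3600)) = √(-45848 + 3644) = √(-42204) = 2*I*√10551 ≈ 205.44*I)
V - N(a((11 - 3)*(-12 - 10))) = 2*I*√10551 - (11 - 3)*(-12 - 10) = 2*I*√10551 - 8*(-22) = 2*I*√10551 - 1*(-176) = 2*I*√10551 + 176 = 176 + 2*I*√10551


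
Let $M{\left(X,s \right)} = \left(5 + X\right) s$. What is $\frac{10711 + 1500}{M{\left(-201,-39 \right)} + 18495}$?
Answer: $\frac{12211}{26139} \approx 0.46716$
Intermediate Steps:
$M{\left(X,s \right)} = s \left(5 + X\right)$
$\frac{10711 + 1500}{M{\left(-201,-39 \right)} + 18495} = \frac{10711 + 1500}{- 39 \left(5 - 201\right) + 18495} = \frac{12211}{\left(-39\right) \left(-196\right) + 18495} = \frac{12211}{7644 + 18495} = \frac{12211}{26139}$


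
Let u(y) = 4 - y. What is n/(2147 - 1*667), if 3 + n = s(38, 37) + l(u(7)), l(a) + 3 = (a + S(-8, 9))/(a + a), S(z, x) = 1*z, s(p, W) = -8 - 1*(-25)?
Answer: 77/8880 ≈ 0.0086712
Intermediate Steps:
s(p, W) = 17 (s(p, W) = -8 + 25 = 17)
S(z, x) = z
l(a) = -3 + (-8 + a)/(2*a) (l(a) = -3 + (a - 8)/(a + a) = -3 + (-8 + a)/((2*a)) = -3 + (-8 + a)*(1/(2*a)) = -3 + (-8 + a)/(2*a))
n = 77/6 (n = -3 + (17 + (-5/2 - 4/(4 - 1*7))) = -3 + (17 + (-5/2 - 4/(4 - 7))) = -3 + (17 + (-5/2 - 4/(-3))) = -3 + (17 + (-5/2 - 4*(-1/3))) = -3 + (17 + (-5/2 + 4/3)) = -3 + (17 - 7/6) = -3 + 95/6 = 77/6 ≈ 12.833)
n/(2147 - 1*667) = 77/(6*(2147 - 1*667)) = 77/(6*(2147 - 667)) = (77/6)/1480 = (77/6)*(1/1480) = 77/8880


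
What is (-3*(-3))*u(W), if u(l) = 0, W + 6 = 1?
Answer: 0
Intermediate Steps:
W = -5 (W = -6 + 1 = -5)
(-3*(-3))*u(W) = -3*(-3)*0 = 9*0 = 0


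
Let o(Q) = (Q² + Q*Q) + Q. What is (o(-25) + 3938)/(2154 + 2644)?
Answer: 5163/4798 ≈ 1.0761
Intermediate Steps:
o(Q) = Q + 2*Q² (o(Q) = (Q² + Q²) + Q = 2*Q² + Q = Q + 2*Q²)
(o(-25) + 3938)/(2154 + 2644) = (-25*(1 + 2*(-25)) + 3938)/(2154 + 2644) = (-25*(1 - 50) + 3938)/4798 = (-25*(-49) + 3938)*(1/4798) = (1225 + 3938)*(1/4798) = 5163*(1/4798) = 5163/4798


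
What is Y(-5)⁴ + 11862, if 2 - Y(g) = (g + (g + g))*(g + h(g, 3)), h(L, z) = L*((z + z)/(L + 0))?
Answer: 95383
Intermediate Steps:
h(L, z) = 2*z (h(L, z) = L*((2*z)/L) = L*(2*z/L) = 2*z)
Y(g) = 2 - 3*g*(6 + g) (Y(g) = 2 - (g + (g + g))*(g + 2*3) = 2 - (g + 2*g)*(g + 6) = 2 - 3*g*(6 + g))
Y(-5)⁴ + 11862 = (2 - 18*(-5) - 3*(-5)²)⁴ + 11862 = (2 + 90 - 3*25)⁴ + 11862 = (2 + 90 - 75)⁴ + 11862 = 17⁴ + 11862 = 83521 + 11862 = 95383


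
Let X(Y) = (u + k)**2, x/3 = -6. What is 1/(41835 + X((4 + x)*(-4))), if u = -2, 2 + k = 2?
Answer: 1/41839 ≈ 2.3901e-5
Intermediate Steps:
k = 0 (k = -2 + 2 = 0)
x = -18 (x = 3*(-6) = -18)
X(Y) = 4 (X(Y) = (-2 + 0)**2 = (-2)**2 = 4)
1/(41835 + X((4 + x)*(-4))) = 1/(41835 + 4) = 1/41839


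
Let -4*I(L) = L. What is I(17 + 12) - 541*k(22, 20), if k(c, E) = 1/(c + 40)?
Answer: -1981/124 ≈ -15.976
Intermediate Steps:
k(c, E) = 1/(40 + c)
I(L) = -L/4
I(17 + 12) - 541*k(22, 20) = -(17 + 12)/4 - 541/(40 + 22) = -1/4*29 - 541/62 = -29/4 - 541*1/62 = -29/4 - 541/62 = -1981/124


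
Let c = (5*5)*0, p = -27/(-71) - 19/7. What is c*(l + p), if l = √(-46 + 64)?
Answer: 0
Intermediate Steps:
p = -1160/497 (p = -27*(-1/71) - 19*⅐ = 27/71 - 19/7 = -1160/497 ≈ -2.3340)
l = 3*√2 (l = √18 = 3*√2 ≈ 4.2426)
c = 0 (c = 25*0 = 0)
c*(l + p) = 0*(3*√2 - 1160/497) = 0*(-1160/497 + 3*√2) = 0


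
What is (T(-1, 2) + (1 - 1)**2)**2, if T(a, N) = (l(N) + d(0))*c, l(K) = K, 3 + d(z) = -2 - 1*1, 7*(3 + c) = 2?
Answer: 5776/49 ≈ 117.88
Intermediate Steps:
c = -19/7 (c = -3 + (1/7)*2 = -3 + 2/7 = -19/7 ≈ -2.7143)
d(z) = -6 (d(z) = -3 + (-2 - 1*1) = -3 + (-2 - 1) = -3 - 3 = -6)
T(a, N) = 114/7 - 19*N/7 (T(a, N) = (N - 6)*(-19/7) = (-6 + N)*(-19/7) = 114/7 - 19*N/7)
(T(-1, 2) + (1 - 1)**2)**2 = ((114/7 - 19/7*2) + (1 - 1)**2)**2 = ((114/7 - 38/7) + 0**2)**2 = (76/7 + 0)**2 = (76/7)**2 = 5776/49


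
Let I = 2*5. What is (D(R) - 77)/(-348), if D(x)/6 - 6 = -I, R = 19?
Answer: 101/348 ≈ 0.29023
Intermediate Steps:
I = 10
D(x) = -24 (D(x) = 36 + 6*(-1*10) = 36 + 6*(-10) = 36 - 60 = -24)
(D(R) - 77)/(-348) = (-24 - 77)/(-348) = -1/348*(-101) = 101/348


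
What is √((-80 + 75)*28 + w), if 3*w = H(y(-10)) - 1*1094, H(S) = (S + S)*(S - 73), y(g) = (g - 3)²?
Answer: √92802/3 ≈ 101.54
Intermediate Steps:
y(g) = (-3 + g)²
H(S) = 2*S*(-73 + S) (H(S) = (2*S)*(-73 + S) = 2*S*(-73 + S))
w = 31354/3 (w = (2*(-3 - 10)²*(-73 + (-3 - 10)²) - 1*1094)/3 = (2*(-13)²*(-73 + (-13)²) - 1094)/3 = (2*169*(-73 + 169) - 1094)/3 = (2*169*96 - 1094)/3 = (32448 - 1094)/3 = (⅓)*31354 = 31354/3 ≈ 10451.)
√((-80 + 75)*28 + w) = √((-80 + 75)*28 + 31354/3) = √(-5*28 + 31354/3) = √(-140 + 31354/3) = √(30934/3) = √92802/3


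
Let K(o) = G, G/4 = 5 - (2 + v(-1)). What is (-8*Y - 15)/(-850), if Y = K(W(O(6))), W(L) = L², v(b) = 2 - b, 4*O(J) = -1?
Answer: 3/170 ≈ 0.017647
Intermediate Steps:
O(J) = -¼ (O(J) = (¼)*(-1) = -¼)
G = 0 (G = 4*(5 - (2 + (2 - 1*(-1)))) = 4*(5 - (2 + (2 + 1))) = 4*(5 - (2 + 3)) = 4*(5 - 1*5) = 4*(5 - 5) = 4*0 = 0)
K(o) = 0
Y = 0
(-8*Y - 15)/(-850) = (-8*0 - 15)/(-850) = (0 - 15)*(-1/850) = -15*(-1/850) = 3/170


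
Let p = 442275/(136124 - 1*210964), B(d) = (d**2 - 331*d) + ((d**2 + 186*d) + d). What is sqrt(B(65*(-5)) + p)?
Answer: sqrt(14453115562190)/7484 ≈ 507.98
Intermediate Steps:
B(d) = -144*d + 2*d**2 (B(d) = (d**2 - 331*d) + (d**2 + 187*d) = -144*d + 2*d**2)
p = -88455/14968 (p = 442275/(136124 - 210964) = 442275/(-74840) = 442275*(-1/74840) = -88455/14968 ≈ -5.9096)
sqrt(B(65*(-5)) + p) = sqrt(2*(65*(-5))*(-72 + 65*(-5)) - 88455/14968) = sqrt(2*(-325)*(-72 - 325) - 88455/14968) = sqrt(2*(-325)*(-397) - 88455/14968) = sqrt(258050 - 88455/14968) = sqrt(3862403945/14968) = sqrt(14453115562190)/7484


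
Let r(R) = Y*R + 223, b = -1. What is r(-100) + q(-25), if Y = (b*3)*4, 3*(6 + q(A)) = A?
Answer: 4226/3 ≈ 1408.7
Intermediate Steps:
q(A) = -6 + A/3
Y = -12 (Y = -1*3*4 = -3*4 = -12)
r(R) = 223 - 12*R (r(R) = -12*R + 223 = 223 - 12*R)
r(-100) + q(-25) = (223 - 12*(-100)) + (-6 + (⅓)*(-25)) = (223 + 1200) + (-6 - 25/3) = 1423 - 43/3 = 4226/3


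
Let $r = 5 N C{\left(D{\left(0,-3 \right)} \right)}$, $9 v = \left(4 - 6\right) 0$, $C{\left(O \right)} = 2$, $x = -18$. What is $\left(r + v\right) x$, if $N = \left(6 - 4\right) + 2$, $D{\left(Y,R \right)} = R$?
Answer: $-720$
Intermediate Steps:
$v = 0$ ($v = \frac{\left(4 - 6\right) 0}{9} = \frac{\left(-2\right) 0}{9} = \frac{1}{9} \cdot 0 = 0$)
$N = 4$ ($N = 2 + 2 = 4$)
$r = 40$ ($r = 5 \cdot 4 \cdot 2 = 20 \cdot 2 = 40$)
$\left(r + v\right) x = \left(40 + 0\right) \left(-18\right) = 40 \left(-18\right) = -720$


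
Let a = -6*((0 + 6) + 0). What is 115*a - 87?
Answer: -4227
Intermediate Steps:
a = -36 (a = -6*(6 + 0) = -6*6 = -36)
115*a - 87 = 115*(-36) - 87 = -4140 - 87 = -4227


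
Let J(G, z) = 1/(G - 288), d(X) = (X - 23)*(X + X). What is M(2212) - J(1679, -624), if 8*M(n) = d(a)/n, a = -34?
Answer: 1343455/6153784 ≈ 0.21831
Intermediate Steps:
d(X) = 2*X*(-23 + X) (d(X) = (-23 + X)*(2*X) = 2*X*(-23 + X))
M(n) = 969/(2*n) (M(n) = ((2*(-34)*(-23 - 34))/n)/8 = ((2*(-34)*(-57))/n)/8 = (3876/n)/8 = 969/(2*n))
J(G, z) = 1/(-288 + G)
M(2212) - J(1679, -624) = (969/2)/2212 - 1/(-288 + 1679) = (969/2)*(1/2212) - 1/1391 = 969/4424 - 1*1/1391 = 969/4424 - 1/1391 = 1343455/6153784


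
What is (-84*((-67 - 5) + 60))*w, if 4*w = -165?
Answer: -41580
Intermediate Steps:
w = -165/4 (w = (¼)*(-165) = -165/4 ≈ -41.250)
(-84*((-67 - 5) + 60))*w = -84*((-67 - 5) + 60)*(-165/4) = -84*(-72 + 60)*(-165/4) = -84*(-12)*(-165/4) = 1008*(-165/4) = -41580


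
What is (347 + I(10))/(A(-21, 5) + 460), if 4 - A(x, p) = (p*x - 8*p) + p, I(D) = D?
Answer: 357/604 ≈ 0.59106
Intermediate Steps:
A(x, p) = 4 + 7*p - p*x (A(x, p) = 4 - ((p*x - 8*p) + p) = 4 - ((-8*p + p*x) + p) = 4 - (-7*p + p*x) = 4 + (7*p - p*x) = 4 + 7*p - p*x)
(347 + I(10))/(A(-21, 5) + 460) = (347 + 10)/((4 + 7*5 - 1*5*(-21)) + 460) = 357/((4 + 35 + 105) + 460) = 357/(144 + 460) = 357/604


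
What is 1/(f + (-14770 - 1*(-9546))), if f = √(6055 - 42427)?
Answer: -1306/6831637 - I*√9093/13663274 ≈ -0.00019117 - 6.9791e-6*I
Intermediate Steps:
f = 2*I*√9093 (f = √(-36372) = 2*I*√9093 ≈ 190.71*I)
1/(f + (-14770 - 1*(-9546))) = 1/(2*I*√9093 + (-14770 - 1*(-9546))) = 1/(2*I*√9093 + (-14770 + 9546)) = 1/(2*I*√9093 - 5224) = 1/(-5224 + 2*I*√9093)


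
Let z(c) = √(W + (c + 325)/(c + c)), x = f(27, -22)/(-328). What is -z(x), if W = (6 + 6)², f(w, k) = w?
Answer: -I*√592782/18 ≈ -42.773*I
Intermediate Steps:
x = -27/328 (x = 27/(-328) = 27*(-1/328) = -27/328 ≈ -0.082317)
W = 144 (W = 12² = 144)
z(c) = √(144 + (325 + c)/(2*c)) (z(c) = √(144 + (c + 325)/(c + c)) = √(144 + (325 + c)/((2*c))) = √(144 + (325 + c)*(1/(2*c))) = √(144 + (325 + c)/(2*c)))
-z(x) = -√(578 + 650/(-27/328))/2 = -√(578 + 650*(-328/27))/2 = -√(578 - 213200/27)/2 = -√(-197594/27)/2 = -I*√592782/9/2 = -I*√592782/18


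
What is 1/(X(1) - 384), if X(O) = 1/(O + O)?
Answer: -2/767 ≈ -0.0026076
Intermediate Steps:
X(O) = 1/(2*O)
1/(X(1) - 384) = 1/((½)/1 - 384) = 1/((½)*1 - 384) = 1/(½ - 384) = 1/(-767/2) = -2/767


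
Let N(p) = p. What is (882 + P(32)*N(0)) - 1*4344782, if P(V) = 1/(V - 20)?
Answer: -4343900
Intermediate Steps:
P(V) = 1/(-20 + V)
(882 + P(32)*N(0)) - 1*4344782 = (882 + 0/(-20 + 32)) - 1*4344782 = (882 + 0/12) - 4344782 = (882 + (1/12)*0) - 4344782 = (882 + 0) - 4344782 = 882 - 4344782 = -4343900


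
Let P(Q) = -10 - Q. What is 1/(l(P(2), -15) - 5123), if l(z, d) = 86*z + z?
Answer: -1/6167 ≈ -0.00016215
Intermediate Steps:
l(z, d) = 87*z
1/(l(P(2), -15) - 5123) = 1/(87*(-10 - 1*2) - 5123) = 1/(87*(-10 - 2) - 5123) = 1/(87*(-12) - 5123) = 1/(-1044 - 5123) = 1/(-6167) = -1/6167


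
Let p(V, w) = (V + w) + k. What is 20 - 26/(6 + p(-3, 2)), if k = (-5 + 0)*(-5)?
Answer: 287/15 ≈ 19.133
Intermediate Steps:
k = 25 (k = -5*(-5) = 25)
p(V, w) = 25 + V + w (p(V, w) = (V + w) + 25 = 25 + V + w)
20 - 26/(6 + p(-3, 2)) = 20 - 26/(6 + (25 - 3 + 2)) = 20 - 26/(6 + 24) = 20 - 26/30 = 20 + (1/30)*(-26) = 20 - 13/15 = 287/15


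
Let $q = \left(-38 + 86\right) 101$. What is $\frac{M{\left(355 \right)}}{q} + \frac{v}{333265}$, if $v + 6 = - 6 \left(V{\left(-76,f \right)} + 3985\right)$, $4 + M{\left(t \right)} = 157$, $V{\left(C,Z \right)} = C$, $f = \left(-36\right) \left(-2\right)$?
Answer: $- \frac{4182969}{107711248} \approx -0.038835$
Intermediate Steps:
$f = 72$
$M{\left(t \right)} = 153$ ($M{\left(t \right)} = -4 + 157 = 153$)
$q = 4848$ ($q = 48 \cdot 101 = 4848$)
$v = -23460$ ($v = -6 - 6 \left(-76 + 3985\right) = -6 - 23454 = -23460$)
$\frac{M{\left(355 \right)}}{q} + \frac{v}{333265} = \frac{153}{4848} - \frac{23460}{333265} = 153 \cdot \frac{1}{4848} - \frac{4692}{66653} = \frac{51}{1616} - \frac{4692}{66653} = - \frac{4182969}{107711248}$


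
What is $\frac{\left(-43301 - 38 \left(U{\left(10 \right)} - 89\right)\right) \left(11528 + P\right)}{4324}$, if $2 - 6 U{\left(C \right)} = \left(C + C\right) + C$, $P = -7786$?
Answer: $- \frac{223069975}{6486} \approx -34393.0$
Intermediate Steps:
$U{\left(C \right)} = \frac{1}{3} - \frac{C}{2}$ ($U{\left(C \right)} = \frac{1}{3} - \frac{\left(C + C\right) + C}{6} = \frac{1}{3} - \frac{2 C + C}{6} = \frac{1}{3} - \frac{3 C}{6} = \frac{1}{3} - \frac{C}{2}$)
$\frac{\left(-43301 - 38 \left(U{\left(10 \right)} - 89\right)\right) \left(11528 + P\right)}{4324} = \frac{\left(-43301 - 38 \left(\left(\frac{1}{3} - 5\right) - 89\right)\right) \left(11528 - 7786\right)}{4324} = \left(-43301 - 38 \left(\left(\frac{1}{3} - 5\right) - 89\right)\right) 3742 \cdot \frac{1}{4324} = \left(-43301 - 38 \left(- \frac{14}{3} - 89\right)\right) 3742 \cdot \frac{1}{4324} = \left(-43301 - - \frac{10678}{3}\right) 3742 \cdot \frac{1}{4324} = \left(-43301 + \frac{10678}{3}\right) 3742 \cdot \frac{1}{4324} = \left(- \frac{119225}{3}\right) 3742 \cdot \frac{1}{4324} = \left(- \frac{446139950}{3}\right) \frac{1}{4324} = - \frac{223069975}{6486}$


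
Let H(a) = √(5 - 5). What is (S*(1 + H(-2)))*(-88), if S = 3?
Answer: -264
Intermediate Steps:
H(a) = 0 (H(a) = √0 = 0)
(S*(1 + H(-2)))*(-88) = (3*(1 + 0))*(-88) = (3*1)*(-88) = 3*(-88) = -264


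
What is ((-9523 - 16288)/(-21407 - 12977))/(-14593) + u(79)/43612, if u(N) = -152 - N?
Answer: -29258387201/5470751557936 ≈ -0.0053481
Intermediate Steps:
((-9523 - 16288)/(-21407 - 12977))/(-14593) + u(79)/43612 = ((-9523 - 16288)/(-21407 - 12977))/(-14593) + (-152 - 1*79)/43612 = -25811/(-34384)*(-1/14593) + (-152 - 79)*(1/43612) = -25811*(-1/34384)*(-1/14593) - 231*1/43612 = (25811/34384)*(-1/14593) - 231/43612 = -25811/501765712 - 231/43612 = -29258387201/5470751557936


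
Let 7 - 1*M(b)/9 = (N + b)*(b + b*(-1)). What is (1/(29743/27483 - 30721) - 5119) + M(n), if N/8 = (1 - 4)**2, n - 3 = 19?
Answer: -4268656955483/844275500 ≈ -5056.0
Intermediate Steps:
n = 22 (n = 3 + 19 = 22)
N = 72 (N = 8*(1 - 4)**2 = 8*(-3)**2 = 8*9 = 72)
M(b) = 63 (M(b) = 63 - 9*(72 + b)*(b + b*(-1)) = 63 - 9*(72 + b)*(b - b) = 63 - 9*(72 + b)*0 = 63 - 9*0 = 63 + 0 = 63)
(1/(29743/27483 - 30721) - 5119) + M(n) = (1/(29743/27483 - 30721) - 5119) + 63 = (1/(-844275500/27483) - 5119) + 63 = (-27483/844275500 - 5119) + 63 = -4321846311983/844275500 + 63 = -4268656955483/844275500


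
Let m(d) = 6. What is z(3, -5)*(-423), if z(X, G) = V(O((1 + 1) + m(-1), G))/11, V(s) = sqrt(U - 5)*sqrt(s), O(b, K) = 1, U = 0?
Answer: -423*I*sqrt(5)/11 ≈ -85.987*I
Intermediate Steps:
V(s) = I*sqrt(5)*sqrt(s) (V(s) = sqrt(0 - 5)*sqrt(s) = sqrt(-5)*sqrt(s) = (I*sqrt(5))*sqrt(s) = I*sqrt(5)*sqrt(s))
z(X, G) = I*sqrt(5)/11 (z(X, G) = (I*sqrt(5)*sqrt(1))/11 = (I*sqrt(5)*1)*(1/11) = (I*sqrt(5))*(1/11) = I*sqrt(5)/11)
z(3, -5)*(-423) = (I*sqrt(5)/11)*(-423) = -423*I*sqrt(5)/11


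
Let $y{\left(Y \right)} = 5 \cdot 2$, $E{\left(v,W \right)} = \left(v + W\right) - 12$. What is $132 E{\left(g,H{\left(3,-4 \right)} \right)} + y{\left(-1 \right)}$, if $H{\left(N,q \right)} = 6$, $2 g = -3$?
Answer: $-980$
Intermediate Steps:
$g = - \frac{3}{2}$ ($g = \frac{1}{2} \left(-3\right) = - \frac{3}{2} \approx -1.5$)
$E{\left(v,W \right)} = -12 + W + v$ ($E{\left(v,W \right)} = \left(W + v\right) - 12 = -12 + W + v$)
$y{\left(Y \right)} = 10$
$132 E{\left(g,H{\left(3,-4 \right)} \right)} + y{\left(-1 \right)} = 132 \left(-12 + 6 - \frac{3}{2}\right) + 10 = 132 \left(- \frac{15}{2}\right) + 10 = -990 + 10 = -980$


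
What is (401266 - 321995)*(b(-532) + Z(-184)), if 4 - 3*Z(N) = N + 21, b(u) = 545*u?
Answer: -68938262963/3 ≈ -2.2979e+10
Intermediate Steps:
Z(N) = -17/3 - N/3 (Z(N) = 4/3 - (N + 21)/3 = 4/3 - (21 + N)/3 = 4/3 + (-7 - N/3) = -17/3 - N/3)
(401266 - 321995)*(b(-532) + Z(-184)) = (401266 - 321995)*(545*(-532) + (-17/3 - ⅓*(-184))) = 79271*(-289940 + (-17/3 + 184/3)) = 79271*(-289940 + 167/3) = 79271*(-869653/3) = -68938262963/3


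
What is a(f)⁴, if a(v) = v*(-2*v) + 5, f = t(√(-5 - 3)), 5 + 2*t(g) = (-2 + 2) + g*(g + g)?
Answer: 34507149121/16 ≈ 2.1567e+9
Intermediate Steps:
t(g) = -5/2 + g² (t(g) = -5/2 + ((-2 + 2) + g*(g + g))/2 = -5/2 + (0 + g*(2*g))/2 = -5/2 + (0 + 2*g²)/2 = -5/2 + (2*g²)/2 = -5/2 + g²)
f = -21/2 (f = -5/2 + (√(-5 - 3))² = -5/2 + (√(-8))² = -5/2 + (2*I*√2)² = -5/2 - 8 = -21/2 ≈ -10.500)
a(v) = 5 - 2*v² (a(v) = -2*v² + 5 = 5 - 2*v²)
a(f)⁴ = (5 - 2*(-21/2)²)⁴ = (5 - 2*441/4)⁴ = (5 - 441/2)⁴ = (-431/2)⁴ = 34507149121/16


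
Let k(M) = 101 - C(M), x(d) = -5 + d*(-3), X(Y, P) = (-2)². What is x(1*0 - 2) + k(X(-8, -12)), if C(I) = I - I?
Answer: 102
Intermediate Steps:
X(Y, P) = 4
C(I) = 0
x(d) = -5 - 3*d
k(M) = 101 (k(M) = 101 - 1*0 = 101 + 0 = 101)
x(1*0 - 2) + k(X(-8, -12)) = (-5 - 3*(1*0 - 2)) + 101 = (-5 - 3*(0 - 2)) + 101 = (-5 - 3*(-2)) + 101 = (-5 + 6) + 101 = 1 + 101 = 102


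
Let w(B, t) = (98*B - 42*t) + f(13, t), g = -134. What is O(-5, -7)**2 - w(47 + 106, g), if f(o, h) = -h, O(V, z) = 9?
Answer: -20675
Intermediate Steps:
w(B, t) = -43*t + 98*B (w(B, t) = (98*B - 42*t) - t = (-42*t + 98*B) - t = -43*t + 98*B)
O(-5, -7)**2 - w(47 + 106, g) = 9**2 - (-43*(-134) + 98*(47 + 106)) = 81 - (5762 + 98*153) = 81 - (5762 + 14994) = 81 - 1*20756 = 81 - 20756 = -20675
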